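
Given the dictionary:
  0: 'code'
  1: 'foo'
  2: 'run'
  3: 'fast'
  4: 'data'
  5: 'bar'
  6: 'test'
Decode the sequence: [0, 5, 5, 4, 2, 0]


Look up each index in the dictionary:
  0 -> 'code'
  5 -> 'bar'
  5 -> 'bar'
  4 -> 'data'
  2 -> 'run'
  0 -> 'code'

Decoded: "code bar bar data run code"


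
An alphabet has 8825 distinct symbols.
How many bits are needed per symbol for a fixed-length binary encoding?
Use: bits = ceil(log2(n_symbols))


log2(8825) = 13.1074
Bracket: 2^13 = 8192 < 8825 <= 2^14 = 16384
So ceil(log2(8825)) = 14

bits = ceil(log2(8825)) = ceil(13.1074) = 14 bits


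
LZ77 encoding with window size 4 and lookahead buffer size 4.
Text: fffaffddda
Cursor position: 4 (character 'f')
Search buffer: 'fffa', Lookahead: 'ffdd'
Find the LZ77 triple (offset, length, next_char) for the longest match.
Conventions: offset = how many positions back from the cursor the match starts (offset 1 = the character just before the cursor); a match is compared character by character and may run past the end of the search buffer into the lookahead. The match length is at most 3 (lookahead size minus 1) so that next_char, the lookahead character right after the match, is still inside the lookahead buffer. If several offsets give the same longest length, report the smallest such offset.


Try each offset into the search buffer:
  offset=1 (pos 3, char 'a'): match length 0
  offset=2 (pos 2, char 'f'): match length 1
  offset=3 (pos 1, char 'f'): match length 2
  offset=4 (pos 0, char 'f'): match length 2
Longest match has length 2, found at offsets 3, 4; take the smallest, offset 3.
next_char = character at position 4 + 2 = 6 -> 'd'

Best match: offset=3, length=2 (matching 'ff' starting at position 1)
LZ77 triple: (3, 2, 'd')


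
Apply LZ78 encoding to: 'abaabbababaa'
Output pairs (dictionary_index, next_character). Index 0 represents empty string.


LZ78 encoding steps:
Dictionary: {0: ''}
Step 1: w='' (idx 0), next='a' -> output (0, 'a'), add 'a' as idx 1
Step 2: w='' (idx 0), next='b' -> output (0, 'b'), add 'b' as idx 2
Step 3: w='a' (idx 1), next='a' -> output (1, 'a'), add 'aa' as idx 3
Step 4: w='b' (idx 2), next='b' -> output (2, 'b'), add 'bb' as idx 4
Step 5: w='a' (idx 1), next='b' -> output (1, 'b'), add 'ab' as idx 5
Step 6: w='ab' (idx 5), next='a' -> output (5, 'a'), add 'aba' as idx 6
Step 7: w='a' (idx 1), end of input -> output (1, '')


Encoded: [(0, 'a'), (0, 'b'), (1, 'a'), (2, 'b'), (1, 'b'), (5, 'a'), (1, '')]


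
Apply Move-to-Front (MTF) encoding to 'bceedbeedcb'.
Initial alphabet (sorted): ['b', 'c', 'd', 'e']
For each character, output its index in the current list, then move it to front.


MTF encoding:
'b': index 0 in ['b', 'c', 'd', 'e'] -> ['b', 'c', 'd', 'e']
'c': index 1 in ['b', 'c', 'd', 'e'] -> ['c', 'b', 'd', 'e']
'e': index 3 in ['c', 'b', 'd', 'e'] -> ['e', 'c', 'b', 'd']
'e': index 0 in ['e', 'c', 'b', 'd'] -> ['e', 'c', 'b', 'd']
'd': index 3 in ['e', 'c', 'b', 'd'] -> ['d', 'e', 'c', 'b']
'b': index 3 in ['d', 'e', 'c', 'b'] -> ['b', 'd', 'e', 'c']
'e': index 2 in ['b', 'd', 'e', 'c'] -> ['e', 'b', 'd', 'c']
'e': index 0 in ['e', 'b', 'd', 'c'] -> ['e', 'b', 'd', 'c']
'd': index 2 in ['e', 'b', 'd', 'c'] -> ['d', 'e', 'b', 'c']
'c': index 3 in ['d', 'e', 'b', 'c'] -> ['c', 'd', 'e', 'b']
'b': index 3 in ['c', 'd', 'e', 'b'] -> ['b', 'c', 'd', 'e']


Output: [0, 1, 3, 0, 3, 3, 2, 0, 2, 3, 3]


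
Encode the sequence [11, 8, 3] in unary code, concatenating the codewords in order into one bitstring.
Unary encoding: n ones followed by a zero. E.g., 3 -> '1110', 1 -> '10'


Encode each number as n ones followed by a terminating 0:
  11 -> 111111111110 (12 bits)
  8 -> 111111110 (9 bits)
  3 -> 1110 (4 bits)
Total length = 12 + 9 + 4 = 25 bits.

Unary([11, 8, 3]) = 1111111111101111111101110 (25 bits)


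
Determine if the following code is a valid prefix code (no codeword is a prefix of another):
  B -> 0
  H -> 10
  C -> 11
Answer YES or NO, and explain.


Checking each pair (does one codeword prefix another?):
  B='0' vs H='10': no prefix
  B='0' vs C='11': no prefix
  H='10' vs B='0': no prefix
  H='10' vs C='11': no prefix
  C='11' vs B='0': no prefix
  C='11' vs H='10': no prefix
No violation found over all pairs.

YES -- this is a valid prefix code. No codeword is a prefix of any other codeword.


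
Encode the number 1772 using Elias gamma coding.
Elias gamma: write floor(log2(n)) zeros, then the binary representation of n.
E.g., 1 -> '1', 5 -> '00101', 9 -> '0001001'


num_bits = floor(log2(1772)) + 1 = 11
leading_zeros = num_bits - 1 = 10
binary(1772) = 11011101100

Elias gamma(1772) = '0000000000' + '11011101100' = 000000000011011101100 (21 bits)


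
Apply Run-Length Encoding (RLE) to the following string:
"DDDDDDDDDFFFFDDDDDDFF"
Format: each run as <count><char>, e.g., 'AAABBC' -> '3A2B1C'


Scanning runs left to right:
  i=0: run of 'D' x 9 -> '9D'
  i=9: run of 'F' x 4 -> '4F'
  i=13: run of 'D' x 6 -> '6D'
  i=19: run of 'F' x 2 -> '2F'

RLE = 9D4F6D2F


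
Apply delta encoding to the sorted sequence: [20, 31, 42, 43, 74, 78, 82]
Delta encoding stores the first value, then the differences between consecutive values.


First value: 20
Deltas:
  31 - 20 = 11
  42 - 31 = 11
  43 - 42 = 1
  74 - 43 = 31
  78 - 74 = 4
  82 - 78 = 4


Delta encoded: [20, 11, 11, 1, 31, 4, 4]


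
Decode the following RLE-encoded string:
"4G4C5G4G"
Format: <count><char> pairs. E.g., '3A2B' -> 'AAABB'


Expanding each <count><char> pair:
  4G -> 'GGGG'
  4C -> 'CCCC'
  5G -> 'GGGGG'
  4G -> 'GGGG'

Decoded = GGGGCCCCGGGGGGGGG


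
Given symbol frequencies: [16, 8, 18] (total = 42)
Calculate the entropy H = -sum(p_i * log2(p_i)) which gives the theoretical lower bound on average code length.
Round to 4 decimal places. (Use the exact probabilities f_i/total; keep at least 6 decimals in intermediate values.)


Per-symbol terms -p_i * log2(p_i) with p_i = f_i/42:
  p = 16/42 = 0.380952: log2(p) = -1.392317, -p*log2(p) = 0.530407
  p = 8/42 = 0.190476: log2(p) = -2.392317, -p*log2(p) = 0.455680
  p = 18/42 = 0.428571: log2(p) = -1.222392, -p*log2(p) = 0.523882
H = 0.530407 + 0.455680 + 0.523882 = 1.509969

H = 1.51 bits/symbol


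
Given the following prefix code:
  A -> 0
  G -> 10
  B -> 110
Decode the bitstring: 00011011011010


Decoding step by step:
Bits 0 -> A
Bits 0 -> A
Bits 0 -> A
Bits 110 -> B
Bits 110 -> B
Bits 110 -> B
Bits 10 -> G


Decoded message: AAABBBG


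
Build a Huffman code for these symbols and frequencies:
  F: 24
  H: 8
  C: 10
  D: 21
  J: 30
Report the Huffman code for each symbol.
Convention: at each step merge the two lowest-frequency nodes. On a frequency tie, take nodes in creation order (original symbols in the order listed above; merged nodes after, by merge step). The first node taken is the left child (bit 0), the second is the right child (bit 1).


Huffman tree construction:
Step 1: Merge H(8) + C(10) = 18
Step 2: Merge (H+C)(18) + D(21) = 39
Step 3: Merge F(24) + J(30) = 54
Step 4: Merge ((H+C)+D)(39) + (F+J)(54) = 93
Read each symbol's code off the tree from the root (left child = 0, right child = 1).

Codes:
  F: 10 (length 2)
  H: 000 (length 3)
  C: 001 (length 3)
  D: 01 (length 2)
  J: 11 (length 2)
Average code length: 204/93 = 2.1935 bits/symbol


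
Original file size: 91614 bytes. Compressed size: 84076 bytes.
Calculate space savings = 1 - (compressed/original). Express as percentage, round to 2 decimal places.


ratio = compressed/original = 84076/91614 = 0.91772
savings = 1 - ratio = 1 - 0.91772 = 0.08228
as a percentage: 0.08228 * 100 = 8.23%

Space savings = 1 - 84076/91614 = 8.23%


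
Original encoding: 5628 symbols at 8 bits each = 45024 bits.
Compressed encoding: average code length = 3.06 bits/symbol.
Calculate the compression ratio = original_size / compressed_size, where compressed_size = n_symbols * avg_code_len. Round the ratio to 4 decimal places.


original_size = n_symbols * orig_bits = 5628 * 8 = 45024 bits
compressed_size = n_symbols * avg_code_len = 5628 * 3.06 = 17221.68 bits
ratio = original_size / compressed_size = 45024 / 17221.68 = 2.6144

Compression ratio = 2.6144


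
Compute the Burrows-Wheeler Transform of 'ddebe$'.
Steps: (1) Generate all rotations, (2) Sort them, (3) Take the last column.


Rotations (sorted):
  0: $ddebe -> last char: e
  1: be$dde -> last char: e
  2: ddebe$ -> last char: $
  3: debe$d -> last char: d
  4: e$ddeb -> last char: b
  5: ebe$dd -> last char: d


BWT = ee$dbd


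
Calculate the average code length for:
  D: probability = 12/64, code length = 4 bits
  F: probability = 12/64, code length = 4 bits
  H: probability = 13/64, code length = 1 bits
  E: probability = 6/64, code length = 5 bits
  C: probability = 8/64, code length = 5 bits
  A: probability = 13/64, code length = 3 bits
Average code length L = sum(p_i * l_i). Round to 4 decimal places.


Weighted contributions p_i * l_i:
  D: (12/64) * 4 = 48/64
  F: (12/64) * 4 = 48/64
  H: (13/64) * 1 = 13/64
  E: (6/64) * 5 = 30/64
  C: (8/64) * 5 = 40/64
  A: (13/64) * 3 = 39/64
Sum = (48 + 48 + 13 + 30 + 40 + 39)/64 = 218/64

L = 218/64 = 3.4063 bits/symbol


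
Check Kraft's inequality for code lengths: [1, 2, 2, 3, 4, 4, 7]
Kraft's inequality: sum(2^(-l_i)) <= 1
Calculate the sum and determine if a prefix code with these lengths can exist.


Sum = 2^(-1) + 2^(-2) + 2^(-2) + 2^(-3) + 2^(-4) + 2^(-4) + 2^(-7)
    = 0.5 + 0.25 + 0.25 + 0.125 + 0.0625 + 0.0625 + 0.0078125
    = 161/128 = 1.2578125
Since 1.2578125 > 1, Kraft's inequality is NOT satisfied.
A prefix code with these lengths CANNOT exist.

Kraft sum = 1.2578125. Not satisfied.


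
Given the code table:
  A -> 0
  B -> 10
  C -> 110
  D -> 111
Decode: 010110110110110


Decoding:
0 -> A
10 -> B
110 -> C
110 -> C
110 -> C
110 -> C


Result: ABCCCC


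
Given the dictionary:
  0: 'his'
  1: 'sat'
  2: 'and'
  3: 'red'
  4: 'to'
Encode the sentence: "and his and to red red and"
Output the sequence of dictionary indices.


Look up each word in the dictionary:
  'and' -> 2
  'his' -> 0
  'and' -> 2
  'to' -> 4
  'red' -> 3
  'red' -> 3
  'and' -> 2

Encoded: [2, 0, 2, 4, 3, 3, 2]


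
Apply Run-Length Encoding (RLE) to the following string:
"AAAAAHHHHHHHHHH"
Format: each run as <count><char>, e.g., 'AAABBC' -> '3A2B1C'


Scanning runs left to right:
  i=0: run of 'A' x 5 -> '5A'
  i=5: run of 'H' x 10 -> '10H'

RLE = 5A10H


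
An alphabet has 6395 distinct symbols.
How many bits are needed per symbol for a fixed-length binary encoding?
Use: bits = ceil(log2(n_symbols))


log2(6395) = 12.6427
Bracket: 2^12 = 4096 < 6395 <= 2^13 = 8192
So ceil(log2(6395)) = 13

bits = ceil(log2(6395)) = ceil(12.6427) = 13 bits


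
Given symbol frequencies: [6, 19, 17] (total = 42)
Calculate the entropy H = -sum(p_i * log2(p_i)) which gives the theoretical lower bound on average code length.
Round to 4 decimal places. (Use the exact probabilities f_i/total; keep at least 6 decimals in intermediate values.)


Per-symbol terms -p_i * log2(p_i) with p_i = f_i/42:
  p = 6/42 = 0.142857: log2(p) = -2.807355, -p*log2(p) = 0.401051
  p = 19/42 = 0.452381: log2(p) = -1.144390, -p*log2(p) = 0.517700
  p = 17/42 = 0.404762: log2(p) = -1.304855, -p*log2(p) = 0.528155
H = 0.401051 + 0.517700 + 0.528155 = 1.446906

H = 1.4469 bits/symbol


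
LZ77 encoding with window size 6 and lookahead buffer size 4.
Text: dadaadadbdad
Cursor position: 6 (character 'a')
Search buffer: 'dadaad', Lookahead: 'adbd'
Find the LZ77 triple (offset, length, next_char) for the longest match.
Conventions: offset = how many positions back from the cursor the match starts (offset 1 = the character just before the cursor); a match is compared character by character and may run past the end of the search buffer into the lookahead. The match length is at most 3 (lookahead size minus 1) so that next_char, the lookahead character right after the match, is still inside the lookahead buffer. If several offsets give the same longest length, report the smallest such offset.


Try each offset into the search buffer:
  offset=1 (pos 5, char 'd'): match length 0
  offset=2 (pos 4, char 'a'): match length 2
  offset=3 (pos 3, char 'a'): match length 1
  offset=4 (pos 2, char 'd'): match length 0
  offset=5 (pos 1, char 'a'): match length 2
  offset=6 (pos 0, char 'd'): match length 0
Longest match has length 2, found at offsets 2, 5; take the smallest, offset 2.
next_char = character at position 6 + 2 = 8 -> 'b'

Best match: offset=2, length=2 (matching 'ad' starting at position 4)
LZ77 triple: (2, 2, 'b')


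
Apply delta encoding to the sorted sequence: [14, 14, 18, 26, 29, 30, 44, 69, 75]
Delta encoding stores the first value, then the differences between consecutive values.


First value: 14
Deltas:
  14 - 14 = 0
  18 - 14 = 4
  26 - 18 = 8
  29 - 26 = 3
  30 - 29 = 1
  44 - 30 = 14
  69 - 44 = 25
  75 - 69 = 6


Delta encoded: [14, 0, 4, 8, 3, 1, 14, 25, 6]


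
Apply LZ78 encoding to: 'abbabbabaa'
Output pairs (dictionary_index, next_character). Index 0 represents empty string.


LZ78 encoding steps:
Dictionary: {0: ''}
Step 1: w='' (idx 0), next='a' -> output (0, 'a'), add 'a' as idx 1
Step 2: w='' (idx 0), next='b' -> output (0, 'b'), add 'b' as idx 2
Step 3: w='b' (idx 2), next='a' -> output (2, 'a'), add 'ba' as idx 3
Step 4: w='b' (idx 2), next='b' -> output (2, 'b'), add 'bb' as idx 4
Step 5: w='a' (idx 1), next='b' -> output (1, 'b'), add 'ab' as idx 5
Step 6: w='a' (idx 1), next='a' -> output (1, 'a'), add 'aa' as idx 6


Encoded: [(0, 'a'), (0, 'b'), (2, 'a'), (2, 'b'), (1, 'b'), (1, 'a')]


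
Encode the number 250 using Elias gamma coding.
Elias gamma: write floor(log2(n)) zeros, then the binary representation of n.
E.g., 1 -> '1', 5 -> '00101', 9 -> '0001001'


num_bits = floor(log2(250)) + 1 = 8
leading_zeros = num_bits - 1 = 7
binary(250) = 11111010

Elias gamma(250) = '0000000' + '11111010' = 000000011111010 (15 bits)


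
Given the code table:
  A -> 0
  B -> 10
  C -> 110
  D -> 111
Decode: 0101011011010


Decoding:
0 -> A
10 -> B
10 -> B
110 -> C
110 -> C
10 -> B


Result: ABBCCB


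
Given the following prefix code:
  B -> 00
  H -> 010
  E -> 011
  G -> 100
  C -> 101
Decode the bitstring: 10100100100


Decoding step by step:
Bits 101 -> C
Bits 00 -> B
Bits 100 -> G
Bits 100 -> G


Decoded message: CBGG


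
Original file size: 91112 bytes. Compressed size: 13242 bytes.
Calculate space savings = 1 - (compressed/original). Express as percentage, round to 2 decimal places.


ratio = compressed/original = 13242/91112 = 0.145338
savings = 1 - ratio = 1 - 0.145338 = 0.854662
as a percentage: 0.854662 * 100 = 85.47%

Space savings = 1 - 13242/91112 = 85.47%


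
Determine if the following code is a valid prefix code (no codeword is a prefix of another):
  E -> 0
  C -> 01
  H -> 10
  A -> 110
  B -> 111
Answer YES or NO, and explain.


Checking each pair (does one codeword prefix another?):
  E='0' vs C='01': prefix -- VIOLATION

NO -- this is NOT a valid prefix code. E (0) is a prefix of C (01).


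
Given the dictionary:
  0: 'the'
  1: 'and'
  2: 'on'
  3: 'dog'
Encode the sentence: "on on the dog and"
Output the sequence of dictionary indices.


Look up each word in the dictionary:
  'on' -> 2
  'on' -> 2
  'the' -> 0
  'dog' -> 3
  'and' -> 1

Encoded: [2, 2, 0, 3, 1]


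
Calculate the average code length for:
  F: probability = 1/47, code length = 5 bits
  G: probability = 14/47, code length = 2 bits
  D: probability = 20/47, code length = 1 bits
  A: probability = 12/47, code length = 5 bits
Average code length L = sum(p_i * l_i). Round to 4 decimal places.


Weighted contributions p_i * l_i:
  F: (1/47) * 5 = 5/47
  G: (14/47) * 2 = 28/47
  D: (20/47) * 1 = 20/47
  A: (12/47) * 5 = 60/47
Sum = (5 + 28 + 20 + 60)/47 = 113/47

L = 113/47 = 2.4043 bits/symbol


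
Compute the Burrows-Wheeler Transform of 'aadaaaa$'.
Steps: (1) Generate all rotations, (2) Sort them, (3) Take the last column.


Rotations (sorted):
  0: $aadaaaa -> last char: a
  1: a$aadaaa -> last char: a
  2: aa$aadaa -> last char: a
  3: aaa$aada -> last char: a
  4: aaaa$aad -> last char: d
  5: aadaaaa$ -> last char: $
  6: adaaaa$a -> last char: a
  7: daaaa$aa -> last char: a


BWT = aaaad$aa


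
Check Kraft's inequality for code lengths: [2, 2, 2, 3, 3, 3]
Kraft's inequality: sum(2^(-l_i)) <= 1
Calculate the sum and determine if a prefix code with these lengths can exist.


Sum = 2^(-2) + 2^(-2) + 2^(-2) + 2^(-3) + 2^(-3) + 2^(-3)
    = 0.25 + 0.25 + 0.25 + 0.125 + 0.125 + 0.125
    = 9/8 = 1.125
Since 1.125 > 1, Kraft's inequality is NOT satisfied.
A prefix code with these lengths CANNOT exist.

Kraft sum = 1.125. Not satisfied.


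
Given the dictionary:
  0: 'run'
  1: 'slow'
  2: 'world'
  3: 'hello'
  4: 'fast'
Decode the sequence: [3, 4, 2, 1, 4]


Look up each index in the dictionary:
  3 -> 'hello'
  4 -> 'fast'
  2 -> 'world'
  1 -> 'slow'
  4 -> 'fast'

Decoded: "hello fast world slow fast"


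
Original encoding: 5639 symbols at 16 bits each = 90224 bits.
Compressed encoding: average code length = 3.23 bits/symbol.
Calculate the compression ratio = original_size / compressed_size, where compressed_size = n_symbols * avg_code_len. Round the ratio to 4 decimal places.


original_size = n_symbols * orig_bits = 5639 * 16 = 90224 bits
compressed_size = n_symbols * avg_code_len = 5639 * 3.23 = 18213.97 bits
ratio = original_size / compressed_size = 90224 / 18213.97 = 4.9536

Compression ratio = 4.9536


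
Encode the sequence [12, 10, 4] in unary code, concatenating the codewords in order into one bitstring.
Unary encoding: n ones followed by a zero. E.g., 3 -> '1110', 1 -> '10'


Encode each number as n ones followed by a terminating 0:
  12 -> 1111111111110 (13 bits)
  10 -> 11111111110 (11 bits)
  4 -> 11110 (5 bits)
Total length = 13 + 11 + 5 = 29 bits.

Unary([12, 10, 4]) = 11111111111101111111111011110 (29 bits)


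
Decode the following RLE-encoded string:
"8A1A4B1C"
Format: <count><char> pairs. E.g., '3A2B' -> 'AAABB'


Expanding each <count><char> pair:
  8A -> 'AAAAAAAA'
  1A -> 'A'
  4B -> 'BBBB'
  1C -> 'C'

Decoded = AAAAAAAAABBBBC


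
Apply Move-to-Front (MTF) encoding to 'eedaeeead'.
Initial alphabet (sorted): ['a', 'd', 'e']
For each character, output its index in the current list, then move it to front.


MTF encoding:
'e': index 2 in ['a', 'd', 'e'] -> ['e', 'a', 'd']
'e': index 0 in ['e', 'a', 'd'] -> ['e', 'a', 'd']
'd': index 2 in ['e', 'a', 'd'] -> ['d', 'e', 'a']
'a': index 2 in ['d', 'e', 'a'] -> ['a', 'd', 'e']
'e': index 2 in ['a', 'd', 'e'] -> ['e', 'a', 'd']
'e': index 0 in ['e', 'a', 'd'] -> ['e', 'a', 'd']
'e': index 0 in ['e', 'a', 'd'] -> ['e', 'a', 'd']
'a': index 1 in ['e', 'a', 'd'] -> ['a', 'e', 'd']
'd': index 2 in ['a', 'e', 'd'] -> ['d', 'a', 'e']


Output: [2, 0, 2, 2, 2, 0, 0, 1, 2]


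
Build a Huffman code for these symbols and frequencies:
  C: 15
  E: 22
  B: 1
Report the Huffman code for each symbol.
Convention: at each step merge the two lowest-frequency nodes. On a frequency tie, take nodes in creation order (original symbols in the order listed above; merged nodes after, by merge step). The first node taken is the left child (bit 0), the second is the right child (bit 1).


Huffman tree construction:
Step 1: Merge B(1) + C(15) = 16
Step 2: Merge (B+C)(16) + E(22) = 38
Read each symbol's code off the tree from the root (left child = 0, right child = 1).

Codes:
  C: 01 (length 2)
  E: 1 (length 1)
  B: 00 (length 2)
Average code length: 54/38 = 1.4211 bits/symbol


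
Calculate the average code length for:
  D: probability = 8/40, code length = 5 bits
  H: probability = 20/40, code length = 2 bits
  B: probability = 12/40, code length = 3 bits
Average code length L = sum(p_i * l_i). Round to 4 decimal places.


Weighted contributions p_i * l_i:
  D: (8/40) * 5 = 40/40
  H: (20/40) * 2 = 40/40
  B: (12/40) * 3 = 36/40
Sum = (40 + 40 + 36)/40 = 116/40

L = 116/40 = 2.9000 bits/symbol


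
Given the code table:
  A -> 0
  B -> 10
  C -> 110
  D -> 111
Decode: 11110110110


Decoding:
111 -> D
10 -> B
110 -> C
110 -> C


Result: DBCC


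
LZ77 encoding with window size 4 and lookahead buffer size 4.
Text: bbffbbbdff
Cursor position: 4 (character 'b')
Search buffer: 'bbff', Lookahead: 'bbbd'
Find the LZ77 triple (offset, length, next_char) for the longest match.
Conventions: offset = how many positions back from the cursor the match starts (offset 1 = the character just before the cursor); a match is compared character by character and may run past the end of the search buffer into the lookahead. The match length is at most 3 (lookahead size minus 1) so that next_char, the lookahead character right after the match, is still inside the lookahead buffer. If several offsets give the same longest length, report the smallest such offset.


Try each offset into the search buffer:
  offset=1 (pos 3, char 'f'): match length 0
  offset=2 (pos 2, char 'f'): match length 0
  offset=3 (pos 1, char 'b'): match length 1
  offset=4 (pos 0, char 'b'): match length 2
Longest match has length 2 at offset 4.
next_char = character at position 4 + 2 = 6 -> 'b'

Best match: offset=4, length=2 (matching 'bb' starting at position 0)
LZ77 triple: (4, 2, 'b')


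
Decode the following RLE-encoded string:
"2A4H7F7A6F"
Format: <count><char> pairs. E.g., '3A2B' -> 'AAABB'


Expanding each <count><char> pair:
  2A -> 'AA'
  4H -> 'HHHH'
  7F -> 'FFFFFFF'
  7A -> 'AAAAAAA'
  6F -> 'FFFFFF'

Decoded = AAHHHHFFFFFFFAAAAAAAFFFFFF


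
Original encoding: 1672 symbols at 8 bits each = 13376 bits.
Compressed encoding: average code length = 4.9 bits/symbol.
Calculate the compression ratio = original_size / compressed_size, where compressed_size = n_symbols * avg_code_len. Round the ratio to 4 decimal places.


original_size = n_symbols * orig_bits = 1672 * 8 = 13376 bits
compressed_size = n_symbols * avg_code_len = 1672 * 4.9 = 8192.8 bits
ratio = original_size / compressed_size = 13376 / 8192.8 = 1.6327

Compression ratio = 1.6327


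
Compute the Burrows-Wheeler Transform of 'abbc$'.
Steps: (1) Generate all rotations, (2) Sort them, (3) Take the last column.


Rotations (sorted):
  0: $abbc -> last char: c
  1: abbc$ -> last char: $
  2: bbc$a -> last char: a
  3: bc$ab -> last char: b
  4: c$abb -> last char: b


BWT = c$abb


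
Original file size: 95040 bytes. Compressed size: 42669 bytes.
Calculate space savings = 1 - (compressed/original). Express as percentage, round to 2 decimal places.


ratio = compressed/original = 42669/95040 = 0.448958
savings = 1 - ratio = 1 - 0.448958 = 0.551042
as a percentage: 0.551042 * 100 = 55.1%

Space savings = 1 - 42669/95040 = 55.1%


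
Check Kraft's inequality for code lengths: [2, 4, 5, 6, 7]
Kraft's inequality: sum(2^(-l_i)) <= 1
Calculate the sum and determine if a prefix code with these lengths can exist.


Sum = 2^(-2) + 2^(-4) + 2^(-5) + 2^(-6) + 2^(-7)
    = 0.25 + 0.0625 + 0.03125 + 0.015625 + 0.0078125
    = 47/128 = 0.3671875
Since 0.3671875 <= 1, Kraft's inequality IS satisfied.
A prefix code with these lengths CAN exist.

Kraft sum = 0.3671875. Satisfied.


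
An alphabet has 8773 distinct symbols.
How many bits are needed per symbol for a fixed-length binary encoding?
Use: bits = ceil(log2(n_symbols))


log2(8773) = 13.0989
Bracket: 2^13 = 8192 < 8773 <= 2^14 = 16384
So ceil(log2(8773)) = 14

bits = ceil(log2(8773)) = ceil(13.0989) = 14 bits


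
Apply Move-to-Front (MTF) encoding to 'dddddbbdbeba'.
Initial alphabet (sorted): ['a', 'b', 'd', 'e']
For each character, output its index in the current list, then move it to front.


MTF encoding:
'd': index 2 in ['a', 'b', 'd', 'e'] -> ['d', 'a', 'b', 'e']
'd': index 0 in ['d', 'a', 'b', 'e'] -> ['d', 'a', 'b', 'e']
'd': index 0 in ['d', 'a', 'b', 'e'] -> ['d', 'a', 'b', 'e']
'd': index 0 in ['d', 'a', 'b', 'e'] -> ['d', 'a', 'b', 'e']
'd': index 0 in ['d', 'a', 'b', 'e'] -> ['d', 'a', 'b', 'e']
'b': index 2 in ['d', 'a', 'b', 'e'] -> ['b', 'd', 'a', 'e']
'b': index 0 in ['b', 'd', 'a', 'e'] -> ['b', 'd', 'a', 'e']
'd': index 1 in ['b', 'd', 'a', 'e'] -> ['d', 'b', 'a', 'e']
'b': index 1 in ['d', 'b', 'a', 'e'] -> ['b', 'd', 'a', 'e']
'e': index 3 in ['b', 'd', 'a', 'e'] -> ['e', 'b', 'd', 'a']
'b': index 1 in ['e', 'b', 'd', 'a'] -> ['b', 'e', 'd', 'a']
'a': index 3 in ['b', 'e', 'd', 'a'] -> ['a', 'b', 'e', 'd']


Output: [2, 0, 0, 0, 0, 2, 0, 1, 1, 3, 1, 3]


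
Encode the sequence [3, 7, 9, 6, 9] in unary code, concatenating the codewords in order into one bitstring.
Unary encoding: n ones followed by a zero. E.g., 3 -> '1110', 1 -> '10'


Encode each number as n ones followed by a terminating 0:
  3 -> 1110 (4 bits)
  7 -> 11111110 (8 bits)
  9 -> 1111111110 (10 bits)
  6 -> 1111110 (7 bits)
  9 -> 1111111110 (10 bits)
Total length = 4 + 8 + 10 + 7 + 10 = 39 bits.

Unary([3, 7, 9, 6, 9]) = 111011111110111111111011111101111111110 (39 bits)


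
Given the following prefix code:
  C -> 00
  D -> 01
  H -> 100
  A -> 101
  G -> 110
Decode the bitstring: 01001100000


Decoding step by step:
Bits 01 -> D
Bits 00 -> C
Bits 110 -> G
Bits 00 -> C
Bits 00 -> C


Decoded message: DCGCC


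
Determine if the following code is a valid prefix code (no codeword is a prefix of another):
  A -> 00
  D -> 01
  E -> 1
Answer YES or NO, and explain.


Checking each pair (does one codeword prefix another?):
  A='00' vs D='01': no prefix
  A='00' vs E='1': no prefix
  D='01' vs A='00': no prefix
  D='01' vs E='1': no prefix
  E='1' vs A='00': no prefix
  E='1' vs D='01': no prefix
No violation found over all pairs.

YES -- this is a valid prefix code. No codeword is a prefix of any other codeword.


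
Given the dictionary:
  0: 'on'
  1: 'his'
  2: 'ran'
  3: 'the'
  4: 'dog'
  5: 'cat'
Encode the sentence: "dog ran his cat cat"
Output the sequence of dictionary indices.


Look up each word in the dictionary:
  'dog' -> 4
  'ran' -> 2
  'his' -> 1
  'cat' -> 5
  'cat' -> 5

Encoded: [4, 2, 1, 5, 5]


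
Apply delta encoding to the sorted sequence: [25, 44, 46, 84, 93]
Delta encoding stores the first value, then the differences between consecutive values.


First value: 25
Deltas:
  44 - 25 = 19
  46 - 44 = 2
  84 - 46 = 38
  93 - 84 = 9


Delta encoded: [25, 19, 2, 38, 9]


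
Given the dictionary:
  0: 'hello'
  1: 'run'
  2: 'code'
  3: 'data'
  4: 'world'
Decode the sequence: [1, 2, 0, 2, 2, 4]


Look up each index in the dictionary:
  1 -> 'run'
  2 -> 'code'
  0 -> 'hello'
  2 -> 'code'
  2 -> 'code'
  4 -> 'world'

Decoded: "run code hello code code world"


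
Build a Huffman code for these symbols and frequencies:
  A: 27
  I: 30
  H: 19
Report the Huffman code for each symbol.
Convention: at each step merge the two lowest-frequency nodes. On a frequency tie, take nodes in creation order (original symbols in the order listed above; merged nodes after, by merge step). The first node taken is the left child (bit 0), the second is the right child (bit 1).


Huffman tree construction:
Step 1: Merge H(19) + A(27) = 46
Step 2: Merge I(30) + (H+A)(46) = 76
Read each symbol's code off the tree from the root (left child = 0, right child = 1).

Codes:
  A: 11 (length 2)
  I: 0 (length 1)
  H: 10 (length 2)
Average code length: 122/76 = 1.6053 bits/symbol


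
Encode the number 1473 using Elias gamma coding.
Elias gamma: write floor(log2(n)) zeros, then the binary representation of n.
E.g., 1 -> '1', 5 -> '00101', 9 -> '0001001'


num_bits = floor(log2(1473)) + 1 = 11
leading_zeros = num_bits - 1 = 10
binary(1473) = 10111000001

Elias gamma(1473) = '0000000000' + '10111000001' = 000000000010111000001 (21 bits)


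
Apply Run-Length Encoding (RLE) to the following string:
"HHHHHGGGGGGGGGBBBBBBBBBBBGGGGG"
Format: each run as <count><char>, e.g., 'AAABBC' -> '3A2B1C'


Scanning runs left to right:
  i=0: run of 'H' x 5 -> '5H'
  i=5: run of 'G' x 9 -> '9G'
  i=14: run of 'B' x 11 -> '11B'
  i=25: run of 'G' x 5 -> '5G'

RLE = 5H9G11B5G


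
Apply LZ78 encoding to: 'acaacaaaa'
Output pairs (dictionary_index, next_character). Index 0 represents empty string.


LZ78 encoding steps:
Dictionary: {0: ''}
Step 1: w='' (idx 0), next='a' -> output (0, 'a'), add 'a' as idx 1
Step 2: w='' (idx 0), next='c' -> output (0, 'c'), add 'c' as idx 2
Step 3: w='a' (idx 1), next='a' -> output (1, 'a'), add 'aa' as idx 3
Step 4: w='c' (idx 2), next='a' -> output (2, 'a'), add 'ca' as idx 4
Step 5: w='aa' (idx 3), next='a' -> output (3, 'a'), add 'aaa' as idx 5


Encoded: [(0, 'a'), (0, 'c'), (1, 'a'), (2, 'a'), (3, 'a')]


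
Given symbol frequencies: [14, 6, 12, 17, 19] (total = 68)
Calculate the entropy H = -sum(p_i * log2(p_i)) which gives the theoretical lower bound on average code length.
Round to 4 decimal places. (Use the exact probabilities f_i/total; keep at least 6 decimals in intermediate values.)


Per-symbol terms -p_i * log2(p_i) with p_i = f_i/68:
  p = 14/68 = 0.205882: log2(p) = -2.280108, -p*log2(p) = 0.469434
  p = 6/68 = 0.088235: log2(p) = -3.502500, -p*log2(p) = 0.309044
  p = 12/68 = 0.176471: log2(p) = -2.502500, -p*log2(p) = 0.441618
  p = 17/68 = 0.250000: log2(p) = -2.000000, -p*log2(p) = 0.500000
  p = 19/68 = 0.279412: log2(p) = -1.839535, -p*log2(p) = 0.513988
H = 0.469434 + 0.309044 + 0.441618 + 0.500000 + 0.513988 = 2.234084

H = 2.2341 bits/symbol


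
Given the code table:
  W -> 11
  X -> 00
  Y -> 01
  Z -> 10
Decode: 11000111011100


Decoding:
11 -> W
00 -> X
01 -> Y
11 -> W
01 -> Y
11 -> W
00 -> X


Result: WXYWYWX


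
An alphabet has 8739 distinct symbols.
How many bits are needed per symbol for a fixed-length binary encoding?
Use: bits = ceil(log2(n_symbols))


log2(8739) = 13.0933
Bracket: 2^13 = 8192 < 8739 <= 2^14 = 16384
So ceil(log2(8739)) = 14

bits = ceil(log2(8739)) = ceil(13.0933) = 14 bits


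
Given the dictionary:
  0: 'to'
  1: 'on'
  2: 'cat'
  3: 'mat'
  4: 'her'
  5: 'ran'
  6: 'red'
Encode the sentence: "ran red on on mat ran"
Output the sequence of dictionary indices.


Look up each word in the dictionary:
  'ran' -> 5
  'red' -> 6
  'on' -> 1
  'on' -> 1
  'mat' -> 3
  'ran' -> 5

Encoded: [5, 6, 1, 1, 3, 5]


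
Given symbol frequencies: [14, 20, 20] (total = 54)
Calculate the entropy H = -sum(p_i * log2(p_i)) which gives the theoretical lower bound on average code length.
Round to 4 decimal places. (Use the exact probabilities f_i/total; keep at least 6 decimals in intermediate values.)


Per-symbol terms -p_i * log2(p_i) with p_i = f_i/54:
  p = 14/54 = 0.259259: log2(p) = -1.947533, -p*log2(p) = 0.504916
  p = 20/54 = 0.370370: log2(p) = -1.432959, -p*log2(p) = 0.530726
  p = 20/54 = 0.370370: log2(p) = -1.432959, -p*log2(p) = 0.530726
H = 0.504916 + 0.530726 + 0.530726 = 1.566368

H = 1.5664 bits/symbol


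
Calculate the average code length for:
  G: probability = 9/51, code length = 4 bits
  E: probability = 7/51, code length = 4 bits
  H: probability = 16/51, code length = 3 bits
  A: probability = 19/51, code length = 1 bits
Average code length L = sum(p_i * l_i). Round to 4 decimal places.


Weighted contributions p_i * l_i:
  G: (9/51) * 4 = 36/51
  E: (7/51) * 4 = 28/51
  H: (16/51) * 3 = 48/51
  A: (19/51) * 1 = 19/51
Sum = (36 + 28 + 48 + 19)/51 = 131/51

L = 131/51 = 2.5686 bits/symbol


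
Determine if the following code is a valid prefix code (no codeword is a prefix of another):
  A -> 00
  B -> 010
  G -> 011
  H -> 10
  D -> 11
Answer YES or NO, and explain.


Checking each pair (does one codeword prefix another?):
  A='00' vs B='010': no prefix
  A='00' vs G='011': no prefix
  A='00' vs H='10': no prefix
  A='00' vs D='11': no prefix
  B='010' vs A='00': no prefix
  B='010' vs G='011': no prefix
  B='010' vs H='10': no prefix
  B='010' vs D='11': no prefix
  G='011' vs A='00': no prefix
  G='011' vs B='010': no prefix
  G='011' vs H='10': no prefix
  G='011' vs D='11': no prefix
  H='10' vs A='00': no prefix
  H='10' vs B='010': no prefix
  H='10' vs G='011': no prefix
  H='10' vs D='11': no prefix
  D='11' vs A='00': no prefix
  D='11' vs B='010': no prefix
  D='11' vs G='011': no prefix
  D='11' vs H='10': no prefix
No violation found over all pairs.

YES -- this is a valid prefix code. No codeword is a prefix of any other codeword.


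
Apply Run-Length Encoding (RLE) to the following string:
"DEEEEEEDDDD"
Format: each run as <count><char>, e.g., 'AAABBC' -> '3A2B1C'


Scanning runs left to right:
  i=0: run of 'D' x 1 -> '1D'
  i=1: run of 'E' x 6 -> '6E'
  i=7: run of 'D' x 4 -> '4D'

RLE = 1D6E4D


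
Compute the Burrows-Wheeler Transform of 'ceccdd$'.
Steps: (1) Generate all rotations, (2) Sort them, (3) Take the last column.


Rotations (sorted):
  0: $ceccdd -> last char: d
  1: ccdd$ce -> last char: e
  2: cdd$cec -> last char: c
  3: ceccdd$ -> last char: $
  4: d$ceccd -> last char: d
  5: dd$cecc -> last char: c
  6: eccdd$c -> last char: c


BWT = dec$dcc


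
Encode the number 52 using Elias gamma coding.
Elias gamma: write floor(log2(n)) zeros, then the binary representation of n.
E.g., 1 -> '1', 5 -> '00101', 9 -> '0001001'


num_bits = floor(log2(52)) + 1 = 6
leading_zeros = num_bits - 1 = 5
binary(52) = 110100

Elias gamma(52) = '00000' + '110100' = 00000110100 (11 bits)


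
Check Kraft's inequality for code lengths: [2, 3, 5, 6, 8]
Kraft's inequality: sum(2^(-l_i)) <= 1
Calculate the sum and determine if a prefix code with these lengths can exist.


Sum = 2^(-2) + 2^(-3) + 2^(-5) + 2^(-6) + 2^(-8)
    = 0.25 + 0.125 + 0.03125 + 0.015625 + 0.00390625
    = 109/256 = 0.42578125
Since 0.42578125 <= 1, Kraft's inequality IS satisfied.
A prefix code with these lengths CAN exist.

Kraft sum = 0.42578125. Satisfied.


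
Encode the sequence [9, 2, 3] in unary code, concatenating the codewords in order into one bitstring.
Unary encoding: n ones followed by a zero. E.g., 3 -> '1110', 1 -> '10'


Encode each number as n ones followed by a terminating 0:
  9 -> 1111111110 (10 bits)
  2 -> 110 (3 bits)
  3 -> 1110 (4 bits)
Total length = 10 + 3 + 4 = 17 bits.

Unary([9, 2, 3]) = 11111111101101110 (17 bits)


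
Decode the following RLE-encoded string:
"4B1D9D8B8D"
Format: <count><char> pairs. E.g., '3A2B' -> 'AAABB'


Expanding each <count><char> pair:
  4B -> 'BBBB'
  1D -> 'D'
  9D -> 'DDDDDDDDD'
  8B -> 'BBBBBBBB'
  8D -> 'DDDDDDDD'

Decoded = BBBBDDDDDDDDDDBBBBBBBBDDDDDDDD


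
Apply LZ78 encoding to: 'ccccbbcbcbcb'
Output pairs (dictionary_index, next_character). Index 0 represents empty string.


LZ78 encoding steps:
Dictionary: {0: ''}
Step 1: w='' (idx 0), next='c' -> output (0, 'c'), add 'c' as idx 1
Step 2: w='c' (idx 1), next='c' -> output (1, 'c'), add 'cc' as idx 2
Step 3: w='c' (idx 1), next='b' -> output (1, 'b'), add 'cb' as idx 3
Step 4: w='' (idx 0), next='b' -> output (0, 'b'), add 'b' as idx 4
Step 5: w='cb' (idx 3), next='c' -> output (3, 'c'), add 'cbc' as idx 5
Step 6: w='b' (idx 4), next='c' -> output (4, 'c'), add 'bc' as idx 6
Step 7: w='b' (idx 4), end of input -> output (4, '')


Encoded: [(0, 'c'), (1, 'c'), (1, 'b'), (0, 'b'), (3, 'c'), (4, 'c'), (4, '')]


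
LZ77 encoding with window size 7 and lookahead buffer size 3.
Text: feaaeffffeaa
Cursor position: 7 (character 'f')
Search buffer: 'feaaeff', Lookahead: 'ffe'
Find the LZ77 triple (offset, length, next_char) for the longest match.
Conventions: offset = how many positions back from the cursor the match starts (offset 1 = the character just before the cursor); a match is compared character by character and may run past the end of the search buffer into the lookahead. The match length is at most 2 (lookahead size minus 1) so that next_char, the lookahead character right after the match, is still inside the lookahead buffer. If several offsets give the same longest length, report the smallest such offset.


Try each offset into the search buffer:
  offset=1 (pos 6, char 'f'): match length 2
  offset=2 (pos 5, char 'f'): match length 2
  offset=3 (pos 4, char 'e'): match length 0
  offset=4 (pos 3, char 'a'): match length 0
  offset=5 (pos 2, char 'a'): match length 0
  offset=6 (pos 1, char 'e'): match length 0
  offset=7 (pos 0, char 'f'): match length 1
Longest match has length 2, found at offsets 1, 2; take the smallest, offset 1.
next_char = character at position 7 + 2 = 9 -> 'e'

Best match: offset=1, length=2 (matching 'ff' starting at position 6)
LZ77 triple: (1, 2, 'e')


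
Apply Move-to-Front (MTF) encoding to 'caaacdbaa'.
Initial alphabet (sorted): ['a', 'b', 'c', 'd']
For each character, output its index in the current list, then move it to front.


MTF encoding:
'c': index 2 in ['a', 'b', 'c', 'd'] -> ['c', 'a', 'b', 'd']
'a': index 1 in ['c', 'a', 'b', 'd'] -> ['a', 'c', 'b', 'd']
'a': index 0 in ['a', 'c', 'b', 'd'] -> ['a', 'c', 'b', 'd']
'a': index 0 in ['a', 'c', 'b', 'd'] -> ['a', 'c', 'b', 'd']
'c': index 1 in ['a', 'c', 'b', 'd'] -> ['c', 'a', 'b', 'd']
'd': index 3 in ['c', 'a', 'b', 'd'] -> ['d', 'c', 'a', 'b']
'b': index 3 in ['d', 'c', 'a', 'b'] -> ['b', 'd', 'c', 'a']
'a': index 3 in ['b', 'd', 'c', 'a'] -> ['a', 'b', 'd', 'c']
'a': index 0 in ['a', 'b', 'd', 'c'] -> ['a', 'b', 'd', 'c']


Output: [2, 1, 0, 0, 1, 3, 3, 3, 0]


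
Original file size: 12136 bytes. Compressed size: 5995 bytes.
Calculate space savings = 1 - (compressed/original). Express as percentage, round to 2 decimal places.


ratio = compressed/original = 5995/12136 = 0.493985
savings = 1 - ratio = 1 - 0.493985 = 0.506015
as a percentage: 0.506015 * 100 = 50.6%

Space savings = 1 - 5995/12136 = 50.6%


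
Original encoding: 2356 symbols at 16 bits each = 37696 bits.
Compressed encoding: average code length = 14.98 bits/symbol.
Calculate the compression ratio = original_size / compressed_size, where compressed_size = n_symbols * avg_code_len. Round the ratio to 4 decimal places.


original_size = n_symbols * orig_bits = 2356 * 16 = 37696 bits
compressed_size = n_symbols * avg_code_len = 2356 * 14.98 = 35292.88 bits
ratio = original_size / compressed_size = 37696 / 35292.88 = 1.0681

Compression ratio = 1.0681


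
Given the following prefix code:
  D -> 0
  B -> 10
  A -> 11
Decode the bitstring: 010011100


Decoding step by step:
Bits 0 -> D
Bits 10 -> B
Bits 0 -> D
Bits 11 -> A
Bits 10 -> B
Bits 0 -> D


Decoded message: DBDABD


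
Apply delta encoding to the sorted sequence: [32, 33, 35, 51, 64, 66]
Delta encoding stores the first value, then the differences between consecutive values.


First value: 32
Deltas:
  33 - 32 = 1
  35 - 33 = 2
  51 - 35 = 16
  64 - 51 = 13
  66 - 64 = 2


Delta encoded: [32, 1, 2, 16, 13, 2]


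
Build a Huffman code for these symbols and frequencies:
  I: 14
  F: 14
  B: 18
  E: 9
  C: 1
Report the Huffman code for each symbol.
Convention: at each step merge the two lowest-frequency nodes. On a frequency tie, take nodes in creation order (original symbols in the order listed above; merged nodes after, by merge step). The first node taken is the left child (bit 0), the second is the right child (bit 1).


Huffman tree construction:
Step 1: Merge C(1) + E(9) = 10
Step 2: Merge (C+E)(10) + I(14) = 24
Step 3: Merge F(14) + B(18) = 32
Step 4: Merge ((C+E)+I)(24) + (F+B)(32) = 56
Read each symbol's code off the tree from the root (left child = 0, right child = 1).

Codes:
  I: 01 (length 2)
  F: 10 (length 2)
  B: 11 (length 2)
  E: 001 (length 3)
  C: 000 (length 3)
Average code length: 122/56 = 2.1786 bits/symbol


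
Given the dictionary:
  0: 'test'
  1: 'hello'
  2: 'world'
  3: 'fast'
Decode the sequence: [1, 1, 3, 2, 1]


Look up each index in the dictionary:
  1 -> 'hello'
  1 -> 'hello'
  3 -> 'fast'
  2 -> 'world'
  1 -> 'hello'

Decoded: "hello hello fast world hello"


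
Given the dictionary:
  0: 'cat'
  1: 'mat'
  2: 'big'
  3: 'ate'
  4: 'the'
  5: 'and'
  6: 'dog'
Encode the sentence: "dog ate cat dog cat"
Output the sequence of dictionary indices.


Look up each word in the dictionary:
  'dog' -> 6
  'ate' -> 3
  'cat' -> 0
  'dog' -> 6
  'cat' -> 0

Encoded: [6, 3, 0, 6, 0]


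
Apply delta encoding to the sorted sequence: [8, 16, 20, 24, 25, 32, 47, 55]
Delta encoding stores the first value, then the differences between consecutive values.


First value: 8
Deltas:
  16 - 8 = 8
  20 - 16 = 4
  24 - 20 = 4
  25 - 24 = 1
  32 - 25 = 7
  47 - 32 = 15
  55 - 47 = 8


Delta encoded: [8, 8, 4, 4, 1, 7, 15, 8]
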